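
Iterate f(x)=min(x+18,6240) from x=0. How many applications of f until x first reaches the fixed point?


Step 1: x=0, cap=6240, increment=18
Step 2: x grows by 18 each step until capped at 6240; fixed point is x=6240
Step 3: iterations = ceil(6240/18) = 347

347


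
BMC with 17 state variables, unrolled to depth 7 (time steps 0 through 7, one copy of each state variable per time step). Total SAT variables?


BMC unrolls to depth k, creating one copy of each state var for steps 0..k.
Step count = 7 + 1 = 8 (steps 0 through 7)
Vars per step = 17
Total = 17 * 8 = 136

136


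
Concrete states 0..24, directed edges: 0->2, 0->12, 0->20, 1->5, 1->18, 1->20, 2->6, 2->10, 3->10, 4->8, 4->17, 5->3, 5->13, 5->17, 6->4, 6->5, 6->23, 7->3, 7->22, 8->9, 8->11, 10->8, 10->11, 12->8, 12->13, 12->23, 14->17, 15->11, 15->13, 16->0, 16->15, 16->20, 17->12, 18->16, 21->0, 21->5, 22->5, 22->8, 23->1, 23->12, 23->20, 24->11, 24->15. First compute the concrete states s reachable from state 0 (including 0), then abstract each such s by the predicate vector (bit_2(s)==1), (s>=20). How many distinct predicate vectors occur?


BFS from 0:
Concrete reachable: {0, 1, 2, 3, 4, 5, 6, 8, 9, 10, 11, 12, 13, 15, 16, 17, 18, 20, 23}
Abstract via predicates (bit_2(s)==1), (s>=20):
  (0,0) <- {0, 1, 2, 3, 8, 9, 10, 11, 16, 17, 18}
  (1,0) <- {4, 5, 6, 12, 13, 15}
  (1,1) <- {20, 23}
Distinct abstract states = 3

3


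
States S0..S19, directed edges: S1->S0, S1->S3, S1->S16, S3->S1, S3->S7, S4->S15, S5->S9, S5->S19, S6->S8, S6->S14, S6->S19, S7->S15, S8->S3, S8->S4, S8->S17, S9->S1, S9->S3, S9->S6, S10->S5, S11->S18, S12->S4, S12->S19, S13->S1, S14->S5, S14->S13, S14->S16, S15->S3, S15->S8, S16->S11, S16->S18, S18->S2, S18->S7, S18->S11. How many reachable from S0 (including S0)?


BFS from S0:
  layer 0: {S0}
Reachable set: {S0}
Count = 1

1


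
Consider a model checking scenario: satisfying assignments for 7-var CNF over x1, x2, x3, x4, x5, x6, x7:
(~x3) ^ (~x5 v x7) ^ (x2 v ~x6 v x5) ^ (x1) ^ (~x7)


CNF with 5 clauses over 7 vars (128 assignments).
An assignment satisfies CNF iff every clause has >=1 true literal.
Check each row (bits = x1,x2,x3,x4,x5,x6,x7; clause T/F shown):
  row 0 [0000000]: clauses=TTTFT -> 0
  row 1 [0000001]: clauses=TTTFF -> 0
  row 2 [0000010]: clauses=TTFFT -> 0
  row 3 [0000011]: clauses=TTFFF -> 0
  row 4 [0000100]: clauses=TFTFT -> 0
  (every remaining row is evaluated the same way; all 128 results are listed next)
Full result column, 8 rows per line (x1,x2,x3,x4 fixed per line; x5,x6,x7 runs 000..111 left to right):
  rows 0-7 [x1,x2,x3,x4=0000]: 00000000  (ones: 0)
  rows 8-15 [x1,x2,x3,x4=0001]: 00000000  (ones: 0)
  rows 16-23 [x1,x2,x3,x4=0010]: 00000000  (ones: 0)
  rows 24-31 [x1,x2,x3,x4=0011]: 00000000  (ones: 0)
  rows 32-39 [x1,x2,x3,x4=0100]: 00000000  (ones: 0)
  rows 40-47 [x1,x2,x3,x4=0101]: 00000000  (ones: 0)
  rows 48-55 [x1,x2,x3,x4=0110]: 00000000  (ones: 0)
  rows 56-63 [x1,x2,x3,x4=0111]: 00000000  (ones: 0)
  rows 64-71 [x1,x2,x3,x4=1000]: 10000000  (ones: 1)
  rows 72-79 [x1,x2,x3,x4=1001]: 10000000  (ones: 1)
  rows 80-87 [x1,x2,x3,x4=1010]: 00000000  (ones: 0)
  rows 88-95 [x1,x2,x3,x4=1011]: 00000000  (ones: 0)
  rows 96-103 [x1,x2,x3,x4=1100]: 10100000  (ones: 2)
  rows 104-111 [x1,x2,x3,x4=1101]: 10100000  (ones: 2)
  rows 112-119 [x1,x2,x3,x4=1110]: 00000000  (ones: 0)
  rows 120-127 [x1,x2,x3,x4=1111]: 00000000  (ones: 0)
Satisfying assignments = 0+0+0+0+0+0+0+0+1+1+0+0+2+2+0+0 = 6

6


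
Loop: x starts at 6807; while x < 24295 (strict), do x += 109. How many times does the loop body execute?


Step 1: x goes from 6807 toward 24295 by 109; the body runs while x<24295, so iterations = ceil((bound-start)/step)
Step 2: Distance=17488
Step 3: ceil(17488/109)=161

161


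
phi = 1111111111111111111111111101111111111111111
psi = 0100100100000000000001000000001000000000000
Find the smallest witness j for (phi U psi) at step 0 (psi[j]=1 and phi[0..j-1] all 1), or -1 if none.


(phi U psi) at 0: need smallest j with psi[j]=1 and phi[i]=1 for all i in [0,j).
Scan from step 0:
  step 0: phi=1, psi=0 -> continue
  step 1: psi=1 and phi held for [0,1) -> witness found
Witness step = 1

1


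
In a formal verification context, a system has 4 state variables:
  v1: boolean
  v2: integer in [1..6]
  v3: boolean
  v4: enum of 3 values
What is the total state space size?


State space = product of domain sizes of all variables.
Domain sizes:
  v1 (boolean): 2
  v2 (integer in [1..6]): 6
  v3 (boolean): 2
  v4 (enum of 3 values): 3
Product = 2 * 6 * 2 * 3 = 72

72


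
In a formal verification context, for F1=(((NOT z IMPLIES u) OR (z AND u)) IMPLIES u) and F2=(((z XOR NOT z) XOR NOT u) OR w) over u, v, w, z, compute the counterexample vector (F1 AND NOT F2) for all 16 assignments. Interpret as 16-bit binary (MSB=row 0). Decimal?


F1 = (((NOT z IMPLIES u) OR (z AND u)) IMPLIES u)
F2 = (((z XOR NOT z) XOR NOT u) OR w)
Counterexample to F1=>F2 is where F1=1 and F2=0.
Evaluate each row (bits = u,v,w,z, MSB first):
  row 0 [0000]: F1=1 F2=0 -> F1&~F2 -> 1
  row 1 [0001]: F1=0 F2=0 -> F1&~F2 -> 0
  row 2 [0010]: F1=1 F2=1 -> F1&~F2 -> 0
  row 3 [0011]: F1=0 F2=1 -> F1&~F2 -> 0
  row 4 [0100]: F1=1 F2=0 -> F1&~F2 -> 1
  row 5 [0101]: F1=0 F2=0 -> F1&~F2 -> 0
  row 6 [0110]: F1=1 F2=1 -> F1&~F2 -> 0
  row 7 [0111]: F1=0 F2=1 -> F1&~F2 -> 0
  row 8 [1000]: F1=1 F2=1 -> F1&~F2 -> 0
  row 9 [1001]: F1=1 F2=1 -> F1&~F2 -> 0
  row 10 [1010]: F1=1 F2=1 -> F1&~F2 -> 0
  row 11 [1011]: F1=1 F2=1 -> F1&~F2 -> 0
  row 12 [1100]: F1=1 F2=1 -> F1&~F2 -> 0
  row 13 [1101]: F1=1 F2=1 -> F1&~F2 -> 0
  row 14 [1110]: F1=1 F2=1 -> F1&~F2 -> 0
  row 15 [1111]: F1=1 F2=1 -> F1&~F2 -> 0
Full result column, 4 rows per line (u,v fixed per line; w,z runs 00..11 left to right):
  rows 0-3 [u,v=00]: 1000  = hex 8
  rows 4-7 [u,v=01]: 1000  = hex 8
  rows 8-11 [u,v=10]: 0000  = hex 0
  rows 12-15 [u,v=11]: 0000  = hex 0
Counterexample vector (row 0 .. row 15) = 1000100000000000
Output column grouped in 4s = 1000 1000 0000 0000 = 0x8800
Convert to decimal digit by digit (value = value*16 + digit):
  8 -> 8
  8*16 + 8 = 136
  136*16 + 0 = 2176
  2176*16 + 0 = 34816
Decimal = 34816

34816


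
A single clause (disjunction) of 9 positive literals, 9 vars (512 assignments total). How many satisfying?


Step 1: Total=2^9=512
Step 2: Unsat when all 9 false: 2^0=1
Step 3: Sat=512-1=511

511


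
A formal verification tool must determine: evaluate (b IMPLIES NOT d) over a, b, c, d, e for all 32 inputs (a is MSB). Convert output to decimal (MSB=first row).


Formula: (b IMPLIES NOT d) over a, b, c, d, e (32 rows)
Evaluate each row (bits = a,b,c,d,e, MSB first):
  row 0 [00000]: (0 IMPLIES NOT 0) -> 1
  row 1 [00001]: (0 IMPLIES NOT 0) -> 1
  row 2 [00010]: (0 IMPLIES NOT 1) -> 1
  row 3 [00011]: (0 IMPLIES NOT 1) -> 1
  row 4 [00100]: (0 IMPLIES NOT 0) -> 1
  row 5 [00101]: (0 IMPLIES NOT 0) -> 1
  row 6 [00110]: (0 IMPLIES NOT 1) -> 1
  row 7 [00111]: (0 IMPLIES NOT 1) -> 1
  row 8 [01000]: (1 IMPLIES NOT 0) -> 1
  row 9 [01001]: (1 IMPLIES NOT 0) -> 1
  row 10 [01010]: (1 IMPLIES NOT 1) -> 0
  row 11 [01011]: (1 IMPLIES NOT 1) -> 0
  row 12 [01100]: (1 IMPLIES NOT 0) -> 1
  row 13 [01101]: (1 IMPLIES NOT 0) -> 1
  row 14 [01110]: (1 IMPLIES NOT 1) -> 0
  row 15 [01111]: (1 IMPLIES NOT 1) -> 0
  row 16 [10000]: (0 IMPLIES NOT 0) -> 1
  row 17 [10001]: (0 IMPLIES NOT 0) -> 1
  row 18 [10010]: (0 IMPLIES NOT 1) -> 1
  row 19 [10011]: (0 IMPLIES NOT 1) -> 1
  row 20 [10100]: (0 IMPLIES NOT 0) -> 1
  row 21 [10101]: (0 IMPLIES NOT 0) -> 1
  row 22 [10110]: (0 IMPLIES NOT 1) -> 1
  row 23 [10111]: (0 IMPLIES NOT 1) -> 1
  row 24 [11000]: (1 IMPLIES NOT 0) -> 1
  row 25 [11001]: (1 IMPLIES NOT 0) -> 1
  row 26 [11010]: (1 IMPLIES NOT 1) -> 0
  row 27 [11011]: (1 IMPLIES NOT 1) -> 0
  row 28 [11100]: (1 IMPLIES NOT 0) -> 1
  row 29 [11101]: (1 IMPLIES NOT 0) -> 1
  row 30 [11110]: (1 IMPLIES NOT 1) -> 0
  row 31 [11111]: (1 IMPLIES NOT 1) -> 0
Full result column, 4 rows per line (a,b,c fixed per line; d,e runs 00..11 left to right):
  rows 0-3 [a,b,c=000]: 1111  = hex F
  rows 4-7 [a,b,c=001]: 1111  = hex F
  rows 8-11 [a,b,c=010]: 1100  = hex C
  rows 12-15 [a,b,c=011]: 1100  = hex C
  rows 16-19 [a,b,c=100]: 1111  = hex F
  rows 20-23 [a,b,c=101]: 1111  = hex F
  rows 24-27 [a,b,c=110]: 1100  = hex C
  rows 28-31 [a,b,c=111]: 1100  = hex C
Output column (row 0 .. row 31) = 11111111110011001111111111001100
Output column grouped in 4s = 1111 1111 1100 1100 1111 1111 1100 1100 = 0xFFCCFFCC
Convert to decimal digit by digit (value = value*16 + digit):
  F -> 15
  15*16 + 15 (F) = 255
  255*16 + 12 (C) = 4092
  4092*16 + 12 (C) = 65484
  65484*16 + 15 (F) = 1047759
  1047759*16 + 15 (F) = 16764159
  16764159*16 + 12 (C) = 268226556
  268226556*16 + 12 (C) = 4291624908
Decimal = 4291624908

4291624908


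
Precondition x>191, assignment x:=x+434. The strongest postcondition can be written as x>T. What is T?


Formula: sp(P, x:=E) = exists old_x. (x = E[old_x/x]) AND P[old_x/x] (old_x is the value of x before the assignment; eliminate old_x by solving x = E[old_x/x] for old_x)
Step 1: Precondition P: x>191, i.e. old_x > 191
Step 2: Assignment gives x = old_x + 434, so old_x = x - 434
Step 3: Substitute into P: x - 434 > 191
Step 4: Simplify: x > 191+434 = 625

625


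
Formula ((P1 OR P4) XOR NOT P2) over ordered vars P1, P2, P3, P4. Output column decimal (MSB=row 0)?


Formula: ((P1 OR P4) XOR NOT P2) over P1, P2, P3, P4 (16 rows)
Evaluate each row (bits = P1,P2,P3,P4, MSB first):
  row 0 [0000]: ((0 OR 0) XOR NOT 0) -> 1
  row 1 [0001]: ((0 OR 1) XOR NOT 0) -> 0
  row 2 [0010]: ((0 OR 0) XOR NOT 0) -> 1
  row 3 [0011]: ((0 OR 1) XOR NOT 0) -> 0
  row 4 [0100]: ((0 OR 0) XOR NOT 1) -> 0
  row 5 [0101]: ((0 OR 1) XOR NOT 1) -> 1
  row 6 [0110]: ((0 OR 0) XOR NOT 1) -> 0
  row 7 [0111]: ((0 OR 1) XOR NOT 1) -> 1
  row 8 [1000]: ((1 OR 0) XOR NOT 0) -> 0
  row 9 [1001]: ((1 OR 1) XOR NOT 0) -> 0
  row 10 [1010]: ((1 OR 0) XOR NOT 0) -> 0
  row 11 [1011]: ((1 OR 1) XOR NOT 0) -> 0
  row 12 [1100]: ((1 OR 0) XOR NOT 1) -> 1
  row 13 [1101]: ((1 OR 1) XOR NOT 1) -> 1
  row 14 [1110]: ((1 OR 0) XOR NOT 1) -> 1
  row 15 [1111]: ((1 OR 1) XOR NOT 1) -> 1
Full result column, 4 rows per line (P1,P2 fixed per line; P3,P4 runs 00..11 left to right):
  rows 0-3 [P1,P2=00]: 1010  = hex A
  rows 4-7 [P1,P2=01]: 0101  = hex 5
  rows 8-11 [P1,P2=10]: 0000  = hex 0
  rows 12-15 [P1,P2=11]: 1111  = hex F
Output column (row 0 .. row 15) = 1010010100001111
Output column grouped in 4s = 1010 0101 0000 1111 = 0xA50F
Convert to decimal digit by digit (value = value*16 + digit):
  A -> 10
  10*16 + 5 = 165
  165*16 + 0 = 2640
  2640*16 + 15 (F) = 42255
Decimal = 42255

42255


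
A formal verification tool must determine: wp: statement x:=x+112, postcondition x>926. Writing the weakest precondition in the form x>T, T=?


Formula: wp(x:=E, P) = P[E/x] (substitute E for x in postcondition)
Step 1: Postcondition: x>926
Step 2: Substitute x+112 for x: x+112>926
Step 3: Solve for x: x > 926-112 = 814

814


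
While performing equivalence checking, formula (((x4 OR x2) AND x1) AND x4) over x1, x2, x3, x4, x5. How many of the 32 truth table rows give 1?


Formula: (((x4 OR x2) AND x1) AND x4) over 5 vars (32 rows)
Evaluate each row (x1, x2, x3, x4, x5 as bits, MSB first):
  row 0 [00000]: (((0 OR 0) AND 0) AND 0) -> 0
  row 1 [00001]: (((0 OR 0) AND 0) AND 0) -> 0
  row 2 [00010]: (((1 OR 0) AND 0) AND 1) -> 0
  row 3 [00011]: (((1 OR 0) AND 0) AND 1) -> 0
  row 4 [00100]: (((0 OR 0) AND 0) AND 0) -> 0
  row 5 [00101]: (((0 OR 0) AND 0) AND 0) -> 0
  row 6 [00110]: (((1 OR 0) AND 0) AND 1) -> 0
  row 7 [00111]: (((1 OR 0) AND 0) AND 1) -> 0
  row 8 [01000]: (((0 OR 1) AND 0) AND 0) -> 0
  row 9 [01001]: (((0 OR 1) AND 0) AND 0) -> 0
  row 10 [01010]: (((1 OR 1) AND 0) AND 1) -> 0
  row 11 [01011]: (((1 OR 1) AND 0) AND 1) -> 0
  row 12 [01100]: (((0 OR 1) AND 0) AND 0) -> 0
  row 13 [01101]: (((0 OR 1) AND 0) AND 0) -> 0
  row 14 [01110]: (((1 OR 1) AND 0) AND 1) -> 0
  row 15 [01111]: (((1 OR 1) AND 0) AND 1) -> 0
  row 16 [10000]: (((0 OR 0) AND 1) AND 0) -> 0
  row 17 [10001]: (((0 OR 0) AND 1) AND 0) -> 0
  row 18 [10010]: (((1 OR 0) AND 1) AND 1) -> 1
  row 19 [10011]: (((1 OR 0) AND 1) AND 1) -> 1
  row 20 [10100]: (((0 OR 0) AND 1) AND 0) -> 0
  row 21 [10101]: (((0 OR 0) AND 1) AND 0) -> 0
  row 22 [10110]: (((1 OR 0) AND 1) AND 1) -> 1
  row 23 [10111]: (((1 OR 0) AND 1) AND 1) -> 1
  row 24 [11000]: (((0 OR 1) AND 1) AND 0) -> 0
  row 25 [11001]: (((0 OR 1) AND 1) AND 0) -> 0
  row 26 [11010]: (((1 OR 1) AND 1) AND 1) -> 1
  row 27 [11011]: (((1 OR 1) AND 1) AND 1) -> 1
  row 28 [11100]: (((0 OR 1) AND 1) AND 0) -> 0
  row 29 [11101]: (((0 OR 1) AND 1) AND 0) -> 0
  row 30 [11110]: (((1 OR 1) AND 1) AND 1) -> 1
  row 31 [11111]: (((1 OR 1) AND 1) AND 1) -> 1
Full result column, 8 rows per line (x1,x2 fixed per line; x3,x4,x5 runs 000..111 left to right):
  rows 0-7 [x1,x2=00]: 00000000  (ones: 0)
  rows 8-15 [x1,x2=01]: 00000000  (ones: 0)
  rows 16-23 [x1,x2=10]: 00110011  (ones: 4)
  rows 24-31 [x1,x2=11]: 00110011  (ones: 4)
Count of 1-rows = 0+0+4+4 = 8

8


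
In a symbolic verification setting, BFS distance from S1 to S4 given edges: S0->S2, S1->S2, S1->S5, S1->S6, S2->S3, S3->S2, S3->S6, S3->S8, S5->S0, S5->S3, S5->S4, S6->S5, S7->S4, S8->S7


BFS layer-by-layer from S1:
  dist 0: {S1}
  dist 1: {S2, S5, S6}
  dist 2: {S0, S3, S4}
  -> S4 reached at distance 2
Shortest path length = 2

2


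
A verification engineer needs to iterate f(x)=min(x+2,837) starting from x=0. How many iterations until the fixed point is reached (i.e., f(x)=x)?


Step 1: x=0, cap=837, increment=2
Step 2: x grows by 2 each step until capped at 837; fixed point is x=837
Step 3: iterations = ceil(837/2) = 419

419


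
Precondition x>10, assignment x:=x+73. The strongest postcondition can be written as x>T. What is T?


Formula: sp(P, x:=E) = exists old_x. (x = E[old_x/x]) AND P[old_x/x] (old_x is the value of x before the assignment; eliminate old_x by solving x = E[old_x/x] for old_x)
Step 1: Precondition P: x>10, i.e. old_x > 10
Step 2: Assignment gives x = old_x + 73, so old_x = x - 73
Step 3: Substitute into P: x - 73 > 10
Step 4: Simplify: x > 10+73 = 83

83


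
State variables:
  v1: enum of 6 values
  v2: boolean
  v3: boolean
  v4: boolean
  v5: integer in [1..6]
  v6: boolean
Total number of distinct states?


State space = product of domain sizes of all variables.
Domain sizes:
  v1 (enum of 6 values): 6
  v2 (boolean): 2
  v3 (boolean): 2
  v4 (boolean): 2
  v5 (integer in [1..6]): 6
  v6 (boolean): 2
Product = 6 * 2 * 2 * 2 * 6 * 2 = 576

576


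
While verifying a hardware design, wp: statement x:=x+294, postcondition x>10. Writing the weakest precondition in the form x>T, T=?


Formula: wp(x:=E, P) = P[E/x] (substitute E for x in postcondition)
Step 1: Postcondition: x>10
Step 2: Substitute x+294 for x: x+294>10
Step 3: Solve for x: x > 10-294 = -284

-284


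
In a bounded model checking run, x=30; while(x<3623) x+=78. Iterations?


Step 1: x goes from 30 toward 3623 by 78; the body runs while x<3623, so iterations = ceil((bound-start)/step)
Step 2: Distance=3593
Step 3: ceil(3593/78)=47

47


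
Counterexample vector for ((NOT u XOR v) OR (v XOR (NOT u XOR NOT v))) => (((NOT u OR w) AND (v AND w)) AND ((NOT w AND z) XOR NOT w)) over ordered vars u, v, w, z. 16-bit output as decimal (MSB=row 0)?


F1 = ((NOT u XOR v) OR (v XOR (NOT u XOR NOT v)))
F2 = (((NOT u OR w) AND (v AND w)) AND ((NOT w AND z) XOR NOT w))
Counterexample to F1=>F2 is where F1=1 and F2=0.
Evaluate each row (bits = u,v,w,z, MSB first):
  row 0 [0000]: F1=1 F2=0 -> F1&~F2 -> 1
  row 1 [0001]: F1=1 F2=0 -> F1&~F2 -> 1
  row 2 [0010]: F1=1 F2=0 -> F1&~F2 -> 1
  row 3 [0011]: F1=1 F2=0 -> F1&~F2 -> 1
  row 4 [0100]: F1=0 F2=0 -> F1&~F2 -> 0
  row 5 [0101]: F1=0 F2=0 -> F1&~F2 -> 0
  row 6 [0110]: F1=0 F2=0 -> F1&~F2 -> 0
  row 7 [0111]: F1=0 F2=0 -> F1&~F2 -> 0
  row 8 [1000]: F1=1 F2=0 -> F1&~F2 -> 1
  row 9 [1001]: F1=1 F2=0 -> F1&~F2 -> 1
  row 10 [1010]: F1=1 F2=0 -> F1&~F2 -> 1
  row 11 [1011]: F1=1 F2=0 -> F1&~F2 -> 1
  row 12 [1100]: F1=1 F2=0 -> F1&~F2 -> 1
  row 13 [1101]: F1=1 F2=0 -> F1&~F2 -> 1
  row 14 [1110]: F1=1 F2=0 -> F1&~F2 -> 1
  row 15 [1111]: F1=1 F2=0 -> F1&~F2 -> 1
Full result column, 4 rows per line (u,v fixed per line; w,z runs 00..11 left to right):
  rows 0-3 [u,v=00]: 1111  = hex F
  rows 4-7 [u,v=01]: 0000  = hex 0
  rows 8-11 [u,v=10]: 1111  = hex F
  rows 12-15 [u,v=11]: 1111  = hex F
Counterexample vector (row 0 .. row 15) = 1111000011111111
Output column grouped in 4s = 1111 0000 1111 1111 = 0xF0FF
Convert to decimal digit by digit (value = value*16 + digit):
  F -> 15
  15*16 + 0 = 240
  240*16 + 15 (F) = 3855
  3855*16 + 15 (F) = 61695
Decimal = 61695

61695


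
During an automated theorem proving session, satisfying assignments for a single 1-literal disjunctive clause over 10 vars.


Step 1: Total=2^10=1024
Step 2: Unsat when all 1 false: 2^9=512
Step 3: Sat=1024-512=512

512


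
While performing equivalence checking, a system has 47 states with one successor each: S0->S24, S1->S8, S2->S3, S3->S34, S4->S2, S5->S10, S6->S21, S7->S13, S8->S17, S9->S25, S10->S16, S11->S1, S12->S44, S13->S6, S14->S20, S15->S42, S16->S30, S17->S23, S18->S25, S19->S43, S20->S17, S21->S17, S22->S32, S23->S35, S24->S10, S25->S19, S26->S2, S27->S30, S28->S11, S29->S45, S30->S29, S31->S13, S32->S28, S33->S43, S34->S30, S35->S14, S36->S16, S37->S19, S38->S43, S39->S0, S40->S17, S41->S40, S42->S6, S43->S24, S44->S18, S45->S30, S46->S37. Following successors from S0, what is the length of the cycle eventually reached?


Trace from S0 until a state repeats:
  S0 -> S24 -> S10 -> S16 -> S30 -> S29 -> S45 -> S30
S30 first seen at step 4, revisited at step 7.
Cycle length = 7 - 4 = 3

3


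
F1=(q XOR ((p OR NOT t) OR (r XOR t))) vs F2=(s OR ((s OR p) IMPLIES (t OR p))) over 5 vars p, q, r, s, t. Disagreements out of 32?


F1 = (q XOR ((p OR NOT t) OR (r XOR t)))
F2 = (s OR ((s OR p) IMPLIES (t OR p)))
Evaluate both on each of 32 rows (bits = p,q,r,s,t):
  row 0 [00000]: F1=1 F2=1 -> 0
  row 1 [00001]: F1=1 F2=1 -> 0
  row 2 [00010]: F1=1 F2=1 -> 0
  row 3 [00011]: F1=1 F2=1 -> 0
  row 4 [00100]: F1=1 F2=1 -> 0
  row 5 [00101]: F1=0 F2=1 (differ) -> 1
  row 6 [00110]: F1=1 F2=1 -> 0
  row 7 [00111]: F1=0 F2=1 (differ) -> 1
  row 8 [01000]: F1=0 F2=1 (differ) -> 1
  row 9 [01001]: F1=0 F2=1 (differ) -> 1
  row 10 [01010]: F1=0 F2=1 (differ) -> 1
  row 11 [01011]: F1=0 F2=1 (differ) -> 1
  row 12 [01100]: F1=0 F2=1 (differ) -> 1
  row 13 [01101]: F1=1 F2=1 -> 0
  row 14 [01110]: F1=0 F2=1 (differ) -> 1
  row 15 [01111]: F1=1 F2=1 -> 0
  row 16 [10000]: F1=1 F2=1 -> 0
  row 17 [10001]: F1=1 F2=1 -> 0
  row 18 [10010]: F1=1 F2=1 -> 0
  row 19 [10011]: F1=1 F2=1 -> 0
  row 20 [10100]: F1=1 F2=1 -> 0
  row 21 [10101]: F1=1 F2=1 -> 0
  row 22 [10110]: F1=1 F2=1 -> 0
  row 23 [10111]: F1=1 F2=1 -> 0
  row 24 [11000]: F1=0 F2=1 (differ) -> 1
  row 25 [11001]: F1=0 F2=1 (differ) -> 1
  row 26 [11010]: F1=0 F2=1 (differ) -> 1
  row 27 [11011]: F1=0 F2=1 (differ) -> 1
  row 28 [11100]: F1=0 F2=1 (differ) -> 1
  row 29 [11101]: F1=0 F2=1 (differ) -> 1
  row 30 [11110]: F1=0 F2=1 (differ) -> 1
  row 31 [11111]: F1=0 F2=1 (differ) -> 1
Full result column, 8 rows per line (p,q fixed per line; r,s,t runs 000..111 left to right):
  rows 0-7 [p,q=00]: 00000101  (ones: 2)
  rows 8-15 [p,q=01]: 11111010  (ones: 6)
  rows 16-23 [p,q=10]: 00000000  (ones: 0)
  rows 24-31 [p,q=11]: 11111111  (ones: 8)
Disagreements = 2+6+0+8 = 16

16


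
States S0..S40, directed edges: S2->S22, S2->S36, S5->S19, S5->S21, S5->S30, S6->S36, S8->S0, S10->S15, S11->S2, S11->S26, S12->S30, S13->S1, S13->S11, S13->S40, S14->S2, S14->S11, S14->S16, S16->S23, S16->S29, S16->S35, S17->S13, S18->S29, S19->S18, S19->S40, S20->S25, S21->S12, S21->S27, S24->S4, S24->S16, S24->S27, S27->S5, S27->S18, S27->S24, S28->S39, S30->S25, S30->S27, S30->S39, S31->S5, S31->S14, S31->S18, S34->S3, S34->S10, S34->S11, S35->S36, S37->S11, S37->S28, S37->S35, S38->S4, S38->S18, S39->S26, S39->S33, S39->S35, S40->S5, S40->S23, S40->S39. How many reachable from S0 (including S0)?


BFS from S0:
  layer 0: {S0}
Reachable set: {S0}
Count = 1

1


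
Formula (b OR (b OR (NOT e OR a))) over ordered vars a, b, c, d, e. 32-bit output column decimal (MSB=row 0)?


Formula: (b OR (b OR (NOT e OR a))) over a, b, c, d, e (32 rows)
Evaluate each row (bits = a,b,c,d,e, MSB first):
  row 0 [00000]: (0 OR (0 OR (NOT 0 OR 0))) -> 1
  row 1 [00001]: (0 OR (0 OR (NOT 1 OR 0))) -> 0
  row 2 [00010]: (0 OR (0 OR (NOT 0 OR 0))) -> 1
  row 3 [00011]: (0 OR (0 OR (NOT 1 OR 0))) -> 0
  row 4 [00100]: (0 OR (0 OR (NOT 0 OR 0))) -> 1
  row 5 [00101]: (0 OR (0 OR (NOT 1 OR 0))) -> 0
  row 6 [00110]: (0 OR (0 OR (NOT 0 OR 0))) -> 1
  row 7 [00111]: (0 OR (0 OR (NOT 1 OR 0))) -> 0
  row 8 [01000]: (1 OR (1 OR (NOT 0 OR 0))) -> 1
  row 9 [01001]: (1 OR (1 OR (NOT 1 OR 0))) -> 1
  row 10 [01010]: (1 OR (1 OR (NOT 0 OR 0))) -> 1
  row 11 [01011]: (1 OR (1 OR (NOT 1 OR 0))) -> 1
  row 12 [01100]: (1 OR (1 OR (NOT 0 OR 0))) -> 1
  row 13 [01101]: (1 OR (1 OR (NOT 1 OR 0))) -> 1
  row 14 [01110]: (1 OR (1 OR (NOT 0 OR 0))) -> 1
  row 15 [01111]: (1 OR (1 OR (NOT 1 OR 0))) -> 1
  row 16 [10000]: (0 OR (0 OR (NOT 0 OR 1))) -> 1
  row 17 [10001]: (0 OR (0 OR (NOT 1 OR 1))) -> 1
  row 18 [10010]: (0 OR (0 OR (NOT 0 OR 1))) -> 1
  row 19 [10011]: (0 OR (0 OR (NOT 1 OR 1))) -> 1
  row 20 [10100]: (0 OR (0 OR (NOT 0 OR 1))) -> 1
  row 21 [10101]: (0 OR (0 OR (NOT 1 OR 1))) -> 1
  row 22 [10110]: (0 OR (0 OR (NOT 0 OR 1))) -> 1
  row 23 [10111]: (0 OR (0 OR (NOT 1 OR 1))) -> 1
  row 24 [11000]: (1 OR (1 OR (NOT 0 OR 1))) -> 1
  row 25 [11001]: (1 OR (1 OR (NOT 1 OR 1))) -> 1
  row 26 [11010]: (1 OR (1 OR (NOT 0 OR 1))) -> 1
  row 27 [11011]: (1 OR (1 OR (NOT 1 OR 1))) -> 1
  row 28 [11100]: (1 OR (1 OR (NOT 0 OR 1))) -> 1
  row 29 [11101]: (1 OR (1 OR (NOT 1 OR 1))) -> 1
  row 30 [11110]: (1 OR (1 OR (NOT 0 OR 1))) -> 1
  row 31 [11111]: (1 OR (1 OR (NOT 1 OR 1))) -> 1
Full result column, 4 rows per line (a,b,c fixed per line; d,e runs 00..11 left to right):
  rows 0-3 [a,b,c=000]: 1010  = hex A
  rows 4-7 [a,b,c=001]: 1010  = hex A
  rows 8-11 [a,b,c=010]: 1111  = hex F
  rows 12-15 [a,b,c=011]: 1111  = hex F
  rows 16-19 [a,b,c=100]: 1111  = hex F
  rows 20-23 [a,b,c=101]: 1111  = hex F
  rows 24-27 [a,b,c=110]: 1111  = hex F
  rows 28-31 [a,b,c=111]: 1111  = hex F
Output column (row 0 .. row 31) = 10101010111111111111111111111111
Output column grouped in 4s = 1010 1010 1111 1111 1111 1111 1111 1111 = 0xAAFFFFFF
Convert to decimal digit by digit (value = value*16 + digit):
  A -> 10
  10*16 + 10 (A) = 170
  170*16 + 15 (F) = 2735
  2735*16 + 15 (F) = 43775
  43775*16 + 15 (F) = 700415
  700415*16 + 15 (F) = 11206655
  11206655*16 + 15 (F) = 179306495
  179306495*16 + 15 (F) = 2868903935
Decimal = 2868903935

2868903935


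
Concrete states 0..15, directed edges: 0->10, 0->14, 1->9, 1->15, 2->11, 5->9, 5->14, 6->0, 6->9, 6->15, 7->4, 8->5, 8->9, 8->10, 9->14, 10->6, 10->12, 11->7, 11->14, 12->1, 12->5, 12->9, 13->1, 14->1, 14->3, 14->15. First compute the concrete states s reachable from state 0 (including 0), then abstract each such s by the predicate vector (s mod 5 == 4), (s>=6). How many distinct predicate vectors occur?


BFS from 0:
Concrete reachable: {0, 1, 3, 5, 6, 9, 10, 12, 14, 15}
Abstract via predicates (s mod 5 == 4), (s>=6):
  (0,0) <- {0, 1, 3, 5}
  (0,1) <- {6, 10, 12, 15}
  (1,1) <- {9, 14}
Distinct abstract states = 3

3


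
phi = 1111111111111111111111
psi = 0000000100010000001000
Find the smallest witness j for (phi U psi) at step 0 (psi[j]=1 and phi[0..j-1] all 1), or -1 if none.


(phi U psi) at 0: need smallest j with psi[j]=1 and phi[i]=1 for all i in [0,j).
Scan from step 0:
  step 0: phi=1, psi=0 -> continue
  step 1: phi=1, psi=0 -> continue
  step 2: phi=1, psi=0 -> continue
  step 3: phi=1, psi=0 -> continue
  step 7: psi=1 and phi held for [0,7) -> witness found
Witness step = 7

7


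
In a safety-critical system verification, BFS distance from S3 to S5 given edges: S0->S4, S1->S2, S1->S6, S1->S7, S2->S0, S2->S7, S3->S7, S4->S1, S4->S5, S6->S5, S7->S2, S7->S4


BFS layer-by-layer from S3:
  dist 0: {S3}
  dist 1: {S7}
  dist 2: {S2, S4}
  dist 3: {S0, S1, S5}
  -> S5 reached at distance 3
Shortest path length = 3

3


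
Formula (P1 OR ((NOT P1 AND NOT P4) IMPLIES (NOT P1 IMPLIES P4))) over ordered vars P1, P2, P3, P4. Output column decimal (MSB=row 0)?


Formula: (P1 OR ((NOT P1 AND NOT P4) IMPLIES (NOT P1 IMPLIES P4))) over P1, P2, P3, P4 (16 rows)
Evaluate each row (bits = P1,P2,P3,P4, MSB first):
  row 0 [0000]: (0 OR ((NOT 0 AND NOT 0) IMPLIES (NOT 0 IMPLIES 0))) -> 0
  row 1 [0001]: (0 OR ((NOT 0 AND NOT 1) IMPLIES (NOT 0 IMPLIES 1))) -> 1
  row 2 [0010]: (0 OR ((NOT 0 AND NOT 0) IMPLIES (NOT 0 IMPLIES 0))) -> 0
  row 3 [0011]: (0 OR ((NOT 0 AND NOT 1) IMPLIES (NOT 0 IMPLIES 1))) -> 1
  row 4 [0100]: (0 OR ((NOT 0 AND NOT 0) IMPLIES (NOT 0 IMPLIES 0))) -> 0
  row 5 [0101]: (0 OR ((NOT 0 AND NOT 1) IMPLIES (NOT 0 IMPLIES 1))) -> 1
  row 6 [0110]: (0 OR ((NOT 0 AND NOT 0) IMPLIES (NOT 0 IMPLIES 0))) -> 0
  row 7 [0111]: (0 OR ((NOT 0 AND NOT 1) IMPLIES (NOT 0 IMPLIES 1))) -> 1
  row 8 [1000]: (1 OR ((NOT 1 AND NOT 0) IMPLIES (NOT 1 IMPLIES 0))) -> 1
  row 9 [1001]: (1 OR ((NOT 1 AND NOT 1) IMPLIES (NOT 1 IMPLIES 1))) -> 1
  row 10 [1010]: (1 OR ((NOT 1 AND NOT 0) IMPLIES (NOT 1 IMPLIES 0))) -> 1
  row 11 [1011]: (1 OR ((NOT 1 AND NOT 1) IMPLIES (NOT 1 IMPLIES 1))) -> 1
  row 12 [1100]: (1 OR ((NOT 1 AND NOT 0) IMPLIES (NOT 1 IMPLIES 0))) -> 1
  row 13 [1101]: (1 OR ((NOT 1 AND NOT 1) IMPLIES (NOT 1 IMPLIES 1))) -> 1
  row 14 [1110]: (1 OR ((NOT 1 AND NOT 0) IMPLIES (NOT 1 IMPLIES 0))) -> 1
  row 15 [1111]: (1 OR ((NOT 1 AND NOT 1) IMPLIES (NOT 1 IMPLIES 1))) -> 1
Full result column, 4 rows per line (P1,P2 fixed per line; P3,P4 runs 00..11 left to right):
  rows 0-3 [P1,P2=00]: 0101  = hex 5
  rows 4-7 [P1,P2=01]: 0101  = hex 5
  rows 8-11 [P1,P2=10]: 1111  = hex F
  rows 12-15 [P1,P2=11]: 1111  = hex F
Output column (row 0 .. row 15) = 0101010111111111
Output column grouped in 4s = 0101 0101 1111 1111 = 0x55FF
Convert to decimal digit by digit (value = value*16 + digit):
  5 -> 5
  5*16 + 5 = 85
  85*16 + 15 (F) = 1375
  1375*16 + 15 (F) = 22015
Decimal = 22015

22015


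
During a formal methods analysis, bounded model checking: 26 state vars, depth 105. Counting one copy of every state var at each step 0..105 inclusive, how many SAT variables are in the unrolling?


BMC unrolls to depth k, creating one copy of each state var for steps 0..k.
Step count = 105 + 1 = 106 (steps 0 through 105)
Vars per step = 26
Total = 26 * 106 = 2756

2756


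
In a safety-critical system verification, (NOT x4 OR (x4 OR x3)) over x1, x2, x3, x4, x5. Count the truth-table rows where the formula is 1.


Formula: (NOT x4 OR (x4 OR x3)) over 5 vars (32 rows)
Evaluate each row (x1, x2, x3, x4, x5 as bits, MSB first):
  row 0 [00000]: (NOT 0 OR (0 OR 0)) -> 1
  row 1 [00001]: (NOT 0 OR (0 OR 0)) -> 1
  row 2 [00010]: (NOT 1 OR (1 OR 0)) -> 1
  row 3 [00011]: (NOT 1 OR (1 OR 0)) -> 1
  row 4 [00100]: (NOT 0 OR (0 OR 1)) -> 1
  row 5 [00101]: (NOT 0 OR (0 OR 1)) -> 1
  row 6 [00110]: (NOT 1 OR (1 OR 1)) -> 1
  row 7 [00111]: (NOT 1 OR (1 OR 1)) -> 1
  row 8 [01000]: (NOT 0 OR (0 OR 0)) -> 1
  row 9 [01001]: (NOT 0 OR (0 OR 0)) -> 1
  row 10 [01010]: (NOT 1 OR (1 OR 0)) -> 1
  row 11 [01011]: (NOT 1 OR (1 OR 0)) -> 1
  row 12 [01100]: (NOT 0 OR (0 OR 1)) -> 1
  row 13 [01101]: (NOT 0 OR (0 OR 1)) -> 1
  row 14 [01110]: (NOT 1 OR (1 OR 1)) -> 1
  row 15 [01111]: (NOT 1 OR (1 OR 1)) -> 1
  row 16 [10000]: (NOT 0 OR (0 OR 0)) -> 1
  row 17 [10001]: (NOT 0 OR (0 OR 0)) -> 1
  row 18 [10010]: (NOT 1 OR (1 OR 0)) -> 1
  row 19 [10011]: (NOT 1 OR (1 OR 0)) -> 1
  row 20 [10100]: (NOT 0 OR (0 OR 1)) -> 1
  row 21 [10101]: (NOT 0 OR (0 OR 1)) -> 1
  row 22 [10110]: (NOT 1 OR (1 OR 1)) -> 1
  row 23 [10111]: (NOT 1 OR (1 OR 1)) -> 1
  row 24 [11000]: (NOT 0 OR (0 OR 0)) -> 1
  row 25 [11001]: (NOT 0 OR (0 OR 0)) -> 1
  row 26 [11010]: (NOT 1 OR (1 OR 0)) -> 1
  row 27 [11011]: (NOT 1 OR (1 OR 0)) -> 1
  row 28 [11100]: (NOT 0 OR (0 OR 1)) -> 1
  row 29 [11101]: (NOT 0 OR (0 OR 1)) -> 1
  row 30 [11110]: (NOT 1 OR (1 OR 1)) -> 1
  row 31 [11111]: (NOT 1 OR (1 OR 1)) -> 1
Full result column, 8 rows per line (x1,x2 fixed per line; x3,x4,x5 runs 000..111 left to right):
  rows 0-7 [x1,x2=00]: 11111111  (ones: 8)
  rows 8-15 [x1,x2=01]: 11111111  (ones: 8)
  rows 16-23 [x1,x2=10]: 11111111  (ones: 8)
  rows 24-31 [x1,x2=11]: 11111111  (ones: 8)
Count of 1-rows = 8+8+8+8 = 32

32


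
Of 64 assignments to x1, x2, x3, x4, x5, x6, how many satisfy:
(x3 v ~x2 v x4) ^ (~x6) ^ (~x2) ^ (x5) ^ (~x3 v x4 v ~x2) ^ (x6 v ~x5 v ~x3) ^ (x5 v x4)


CNF with 7 clauses over 6 vars (64 assignments).
An assignment satisfies CNF iff every clause has >=1 true literal.
Check each row (bits = x1,x2,x3,x4,x5,x6; clause T/F shown):
  row 0 [000000]: clauses=TTTFTTF -> 0
  row 1 [000001]: clauses=TFTFTTF -> 0
  row 2 [000010]: clauses=TTTTTTT -> 1
  row 3 [000011]: clauses=TFTTTTT -> 0
  row 4 [000100]: clauses=TTTFTTT -> 0
  (every remaining row is evaluated the same way; all 64 results are listed next)
Full result column, 8 rows per line (x1,x2,x3 fixed per line; x4,x5,x6 runs 000..111 left to right):
  rows 0-7 [x1,x2,x3=000]: 00100010  (ones: 2)
  rows 8-15 [x1,x2,x3=001]: 00000000  (ones: 0)
  rows 16-23 [x1,x2,x3=010]: 00000000  (ones: 0)
  rows 24-31 [x1,x2,x3=011]: 00000000  (ones: 0)
  rows 32-39 [x1,x2,x3=100]: 00100010  (ones: 2)
  rows 40-47 [x1,x2,x3=101]: 00000000  (ones: 0)
  rows 48-55 [x1,x2,x3=110]: 00000000  (ones: 0)
  rows 56-63 [x1,x2,x3=111]: 00000000  (ones: 0)
Satisfying assignments = 2+0+0+0+2+0+0+0 = 4

4


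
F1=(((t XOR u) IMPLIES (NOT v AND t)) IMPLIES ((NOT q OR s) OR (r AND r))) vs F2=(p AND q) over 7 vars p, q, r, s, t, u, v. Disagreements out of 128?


F1 = (((t XOR u) IMPLIES (NOT v AND t)) IMPLIES ((NOT q OR s) OR (r AND r)))
F2 = (p AND q)
Evaluate both on each of 128 rows (bits = p,q,r,s,t,u,v):
  row 0 [0000000]: F1=1 F2=0 (differ) -> 1
  row 1 [0000001]: F1=1 F2=0 (differ) -> 1
  row 2 [0000010]: F1=1 F2=0 (differ) -> 1
  row 3 [0000011]: F1=1 F2=0 (differ) -> 1
  row 4 [0000100]: F1=1 F2=0 (differ) -> 1
  (every remaining row is evaluated the same way; all 128 results are listed next)
Full result column, 8 rows per line (p,q,r,s fixed per line; t,u,v runs 000..111 left to right):
  rows 0-7 [p,q,r,s=0000]: 11111111  (ones: 8)
  rows 8-15 [p,q,r,s=0001]: 11111111  (ones: 8)
  rows 16-23 [p,q,r,s=0010]: 11111111  (ones: 8)
  rows 24-31 [p,q,r,s=0011]: 11111111  (ones: 8)
  rows 32-39 [p,q,r,s=0100]: 00110100  (ones: 3)
  rows 40-47 [p,q,r,s=0101]: 11111111  (ones: 8)
  rows 48-55 [p,q,r,s=0110]: 11111111  (ones: 8)
  rows 56-63 [p,q,r,s=0111]: 11111111  (ones: 8)
  rows 64-71 [p,q,r,s=1000]: 11111111  (ones: 8)
  rows 72-79 [p,q,r,s=1001]: 11111111  (ones: 8)
  rows 80-87 [p,q,r,s=1010]: 11111111  (ones: 8)
  rows 88-95 [p,q,r,s=1011]: 11111111  (ones: 8)
  rows 96-103 [p,q,r,s=1100]: 11001011  (ones: 5)
  rows 104-111 [p,q,r,s=1101]: 00000000  (ones: 0)
  rows 112-119 [p,q,r,s=1110]: 00000000  (ones: 0)
  rows 120-127 [p,q,r,s=1111]: 00000000  (ones: 0)
Disagreements = 8+8+8+8+3+8+8+8+8+8+8+8+5+0+0+0 = 96

96


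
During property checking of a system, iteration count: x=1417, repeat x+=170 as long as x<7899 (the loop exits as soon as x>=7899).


Step 1: x goes from 1417 toward 7899 by 170; the body runs while x<7899, so iterations = ceil((bound-start)/step)
Step 2: Distance=6482
Step 3: ceil(6482/170)=39

39


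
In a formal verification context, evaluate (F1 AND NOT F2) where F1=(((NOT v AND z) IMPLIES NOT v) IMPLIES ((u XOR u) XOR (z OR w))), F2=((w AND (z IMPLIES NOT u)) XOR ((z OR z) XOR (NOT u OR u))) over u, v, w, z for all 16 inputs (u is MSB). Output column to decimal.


F1 = (((NOT v AND z) IMPLIES NOT v) IMPLIES ((u XOR u) XOR (z OR w)))
F2 = ((w AND (z IMPLIES NOT u)) XOR ((z OR z) XOR (NOT u OR u)))
Counterexample to F1=>F2 is where F1=1 and F2=0.
Evaluate each row (bits = u,v,w,z, MSB first):
  row 0 [0000]: F1=0 F2=1 -> F1&~F2 -> 0
  row 1 [0001]: F1=1 F2=0 -> F1&~F2 -> 1
  row 2 [0010]: F1=1 F2=0 -> F1&~F2 -> 1
  row 3 [0011]: F1=1 F2=1 -> F1&~F2 -> 0
  row 4 [0100]: F1=0 F2=1 -> F1&~F2 -> 0
  row 5 [0101]: F1=1 F2=0 -> F1&~F2 -> 1
  row 6 [0110]: F1=1 F2=0 -> F1&~F2 -> 1
  row 7 [0111]: F1=1 F2=1 -> F1&~F2 -> 0
  row 8 [1000]: F1=0 F2=1 -> F1&~F2 -> 0
  row 9 [1001]: F1=1 F2=0 -> F1&~F2 -> 1
  row 10 [1010]: F1=1 F2=0 -> F1&~F2 -> 1
  row 11 [1011]: F1=1 F2=0 -> F1&~F2 -> 1
  row 12 [1100]: F1=0 F2=1 -> F1&~F2 -> 0
  row 13 [1101]: F1=1 F2=0 -> F1&~F2 -> 1
  row 14 [1110]: F1=1 F2=0 -> F1&~F2 -> 1
  row 15 [1111]: F1=1 F2=0 -> F1&~F2 -> 1
Full result column, 4 rows per line (u,v fixed per line; w,z runs 00..11 left to right):
  rows 0-3 [u,v=00]: 0110  = hex 6
  rows 4-7 [u,v=01]: 0110  = hex 6
  rows 8-11 [u,v=10]: 0111  = hex 7
  rows 12-15 [u,v=11]: 0111  = hex 7
Counterexample vector (row 0 .. row 15) = 0110011001110111
Output column grouped in 4s = 0110 0110 0111 0111 = 0x6677
Convert to decimal digit by digit (value = value*16 + digit):
  6 -> 6
  6*16 + 6 = 102
  102*16 + 7 = 1639
  1639*16 + 7 = 26231
Decimal = 26231

26231


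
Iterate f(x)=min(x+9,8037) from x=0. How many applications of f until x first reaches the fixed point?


Step 1: x=0, cap=8037, increment=9
Step 2: x grows by 9 each step until capped at 8037; fixed point is x=8037
Step 3: iterations = ceil(8037/9) = 893

893


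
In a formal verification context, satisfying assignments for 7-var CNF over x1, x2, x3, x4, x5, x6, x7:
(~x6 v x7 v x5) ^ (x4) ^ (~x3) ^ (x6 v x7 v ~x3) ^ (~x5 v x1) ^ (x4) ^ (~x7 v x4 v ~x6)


CNF with 7 clauses over 7 vars (128 assignments).
An assignment satisfies CNF iff every clause has >=1 true literal.
Check each row (bits = x1,x2,x3,x4,x5,x6,x7; clause T/F shown):
  row 0 [0000000]: clauses=TFTTTFT -> 0
  row 1 [0000001]: clauses=TFTTTFT -> 0
  row 2 [0000010]: clauses=FFTTTFT -> 0
  row 3 [0000011]: clauses=TFTTTFF -> 0
  row 4 [0000100]: clauses=TFTTFFT -> 0
  (every remaining row is evaluated the same way; all 128 results are listed next)
Full result column, 8 rows per line (x1,x2,x3,x4 fixed per line; x5,x6,x7 runs 000..111 left to right):
  rows 0-7 [x1,x2,x3,x4=0000]: 00000000  (ones: 0)
  rows 8-15 [x1,x2,x3,x4=0001]: 11010000  (ones: 3)
  rows 16-23 [x1,x2,x3,x4=0010]: 00000000  (ones: 0)
  rows 24-31 [x1,x2,x3,x4=0011]: 00000000  (ones: 0)
  rows 32-39 [x1,x2,x3,x4=0100]: 00000000  (ones: 0)
  rows 40-47 [x1,x2,x3,x4=0101]: 11010000  (ones: 3)
  rows 48-55 [x1,x2,x3,x4=0110]: 00000000  (ones: 0)
  rows 56-63 [x1,x2,x3,x4=0111]: 00000000  (ones: 0)
  rows 64-71 [x1,x2,x3,x4=1000]: 00000000  (ones: 0)
  rows 72-79 [x1,x2,x3,x4=1001]: 11011111  (ones: 7)
  rows 80-87 [x1,x2,x3,x4=1010]: 00000000  (ones: 0)
  rows 88-95 [x1,x2,x3,x4=1011]: 00000000  (ones: 0)
  rows 96-103 [x1,x2,x3,x4=1100]: 00000000  (ones: 0)
  rows 104-111 [x1,x2,x3,x4=1101]: 11011111  (ones: 7)
  rows 112-119 [x1,x2,x3,x4=1110]: 00000000  (ones: 0)
  rows 120-127 [x1,x2,x3,x4=1111]: 00000000  (ones: 0)
Satisfying assignments = 0+3+0+0+0+3+0+0+0+7+0+0+0+7+0+0 = 20

20


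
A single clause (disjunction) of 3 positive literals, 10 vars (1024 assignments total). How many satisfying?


Step 1: Total=2^10=1024
Step 2: Unsat when all 3 false: 2^7=128
Step 3: Sat=1024-128=896

896


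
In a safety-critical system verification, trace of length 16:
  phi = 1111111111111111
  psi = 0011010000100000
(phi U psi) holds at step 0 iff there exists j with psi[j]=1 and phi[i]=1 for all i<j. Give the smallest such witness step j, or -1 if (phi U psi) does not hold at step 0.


(phi U psi) at 0: need smallest j with psi[j]=1 and phi[i]=1 for all i in [0,j).
Scan from step 0:
  step 0: phi=1, psi=0 -> continue
  step 1: phi=1, psi=0 -> continue
  step 2: psi=1 and phi held for [0,2) -> witness found
Witness step = 2

2


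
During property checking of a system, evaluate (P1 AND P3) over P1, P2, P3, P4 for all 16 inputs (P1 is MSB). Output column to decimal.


Formula: (P1 AND P3) over P1, P2, P3, P4 (16 rows)
Evaluate each row (bits = P1,P2,P3,P4, MSB first):
  row 0 [0000]: (0 AND 0) -> 0
  row 1 [0001]: (0 AND 0) -> 0
  row 2 [0010]: (0 AND 1) -> 0
  row 3 [0011]: (0 AND 1) -> 0
  row 4 [0100]: (0 AND 0) -> 0
  row 5 [0101]: (0 AND 0) -> 0
  row 6 [0110]: (0 AND 1) -> 0
  row 7 [0111]: (0 AND 1) -> 0
  row 8 [1000]: (1 AND 0) -> 0
  row 9 [1001]: (1 AND 0) -> 0
  row 10 [1010]: (1 AND 1) -> 1
  row 11 [1011]: (1 AND 1) -> 1
  row 12 [1100]: (1 AND 0) -> 0
  row 13 [1101]: (1 AND 0) -> 0
  row 14 [1110]: (1 AND 1) -> 1
  row 15 [1111]: (1 AND 1) -> 1
Full result column, 4 rows per line (P1,P2 fixed per line; P3,P4 runs 00..11 left to right):
  rows 0-3 [P1,P2=00]: 0000  = hex 0
  rows 4-7 [P1,P2=01]: 0000  = hex 0
  rows 8-11 [P1,P2=10]: 0011  = hex 3
  rows 12-15 [P1,P2=11]: 0011  = hex 3
Output column (row 0 .. row 15) = 0000000000110011
Output column grouped in 4s = 0000 0000 0011 0011 = 0x0033
Convert to decimal digit by digit (value = value*16 + digit):
  0 -> 0
  0*16 + 0 = 0
  0*16 + 3 = 3
  3*16 + 3 = 51
Decimal = 51

51


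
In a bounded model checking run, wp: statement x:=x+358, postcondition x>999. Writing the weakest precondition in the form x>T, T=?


Formula: wp(x:=E, P) = P[E/x] (substitute E for x in postcondition)
Step 1: Postcondition: x>999
Step 2: Substitute x+358 for x: x+358>999
Step 3: Solve for x: x > 999-358 = 641

641


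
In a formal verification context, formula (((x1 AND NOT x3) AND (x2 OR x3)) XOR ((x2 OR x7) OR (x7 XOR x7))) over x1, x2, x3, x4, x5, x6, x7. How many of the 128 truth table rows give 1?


Formula: (((x1 AND NOT x3) AND (x2 OR x3)) XOR ((x2 OR x7) OR (x7 XOR x7))) over 7 vars (128 rows)
Evaluate each row (x1, x2, x3, x4, x5, x6, x7 as bits, MSB first):
  row 0 [0000000]: (((0 AND NOT 0) AND (0 OR 0)) XOR ((0 OR 0) OR (0 XOR 0))) -> 0
  row 1 [0000001]: (((0 AND NOT 0) AND (0 OR 0)) XOR ((0 OR 1) OR (1 XOR 1))) -> 1
  row 2 [0000010]: (((0 AND NOT 0) AND (0 OR 0)) XOR ((0 OR 0) OR (0 XOR 0))) -> 0
  row 3 [0000011]: (((0 AND NOT 0) AND (0 OR 0)) XOR ((0 OR 1) OR (1 XOR 1))) -> 1
  row 4 [0000100]: (((0 AND NOT 0) AND (0 OR 0)) XOR ((0 OR 0) OR (0 XOR 0))) -> 0
  (every remaining row is evaluated the same way; all 128 results are listed next)
Full result column, 8 rows per line (x1,x2,x3,x4 fixed per line; x5,x6,x7 runs 000..111 left to right):
  rows 0-7 [x1,x2,x3,x4=0000]: 01010101  (ones: 4)
  rows 8-15 [x1,x2,x3,x4=0001]: 01010101  (ones: 4)
  rows 16-23 [x1,x2,x3,x4=0010]: 01010101  (ones: 4)
  rows 24-31 [x1,x2,x3,x4=0011]: 01010101  (ones: 4)
  rows 32-39 [x1,x2,x3,x4=0100]: 11111111  (ones: 8)
  rows 40-47 [x1,x2,x3,x4=0101]: 11111111  (ones: 8)
  rows 48-55 [x1,x2,x3,x4=0110]: 11111111  (ones: 8)
  rows 56-63 [x1,x2,x3,x4=0111]: 11111111  (ones: 8)
  rows 64-71 [x1,x2,x3,x4=1000]: 01010101  (ones: 4)
  rows 72-79 [x1,x2,x3,x4=1001]: 01010101  (ones: 4)
  rows 80-87 [x1,x2,x3,x4=1010]: 01010101  (ones: 4)
  rows 88-95 [x1,x2,x3,x4=1011]: 01010101  (ones: 4)
  rows 96-103 [x1,x2,x3,x4=1100]: 00000000  (ones: 0)
  rows 104-111 [x1,x2,x3,x4=1101]: 00000000  (ones: 0)
  rows 112-119 [x1,x2,x3,x4=1110]: 11111111  (ones: 8)
  rows 120-127 [x1,x2,x3,x4=1111]: 11111111  (ones: 8)
Count of 1-rows = 4+4+4+4+8+8+8+8+4+4+4+4+0+0+8+8 = 80

80


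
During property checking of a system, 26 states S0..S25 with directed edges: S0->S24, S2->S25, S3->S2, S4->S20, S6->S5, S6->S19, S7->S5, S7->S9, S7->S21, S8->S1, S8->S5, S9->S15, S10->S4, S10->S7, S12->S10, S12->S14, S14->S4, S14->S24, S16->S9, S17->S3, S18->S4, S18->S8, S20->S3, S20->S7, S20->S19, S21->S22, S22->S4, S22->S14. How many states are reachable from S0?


BFS from S0:
  layer 0: {S0}
  layer 1: {S24}
Reachable set: {S0, S24}
Count = 2

2


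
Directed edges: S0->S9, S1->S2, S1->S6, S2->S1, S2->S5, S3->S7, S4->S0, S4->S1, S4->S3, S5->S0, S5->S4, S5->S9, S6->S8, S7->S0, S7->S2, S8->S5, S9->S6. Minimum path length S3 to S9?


BFS layer-by-layer from S3:
  dist 0: {S3}
  dist 1: {S7}
  dist 2: {S0, S2}
  dist 3: {S1, S5, S9}
  -> S9 reached at distance 3
Shortest path length = 3

3


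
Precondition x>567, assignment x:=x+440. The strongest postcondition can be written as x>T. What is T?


Formula: sp(P, x:=E) = exists old_x. (x = E[old_x/x]) AND P[old_x/x] (old_x is the value of x before the assignment; eliminate old_x by solving x = E[old_x/x] for old_x)
Step 1: Precondition P: x>567, i.e. old_x > 567
Step 2: Assignment gives x = old_x + 440, so old_x = x - 440
Step 3: Substitute into P: x - 440 > 567
Step 4: Simplify: x > 567+440 = 1007

1007
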